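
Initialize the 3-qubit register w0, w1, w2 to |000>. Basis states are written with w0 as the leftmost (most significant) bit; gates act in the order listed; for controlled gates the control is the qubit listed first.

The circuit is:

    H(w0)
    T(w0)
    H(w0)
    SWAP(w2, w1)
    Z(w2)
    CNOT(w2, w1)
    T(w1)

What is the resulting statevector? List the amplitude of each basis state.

The final amplitudes are 1/2 + exp(I*pi/4)/2 on |000>, 1/2 - exp(I*pi/4)/2 on |100>, and 0 on every other basis state.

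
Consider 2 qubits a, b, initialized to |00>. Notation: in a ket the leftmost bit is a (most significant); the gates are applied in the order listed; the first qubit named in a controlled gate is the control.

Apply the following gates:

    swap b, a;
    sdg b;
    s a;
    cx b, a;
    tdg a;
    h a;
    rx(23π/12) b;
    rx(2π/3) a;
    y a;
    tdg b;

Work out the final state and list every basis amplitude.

The final amplitudes are sqrt(12 - 6*sqrt(2))/16 + 3*sqrt(2*sqrt(2) + 4)/16 + I*sqrt(4 - 2*sqrt(2))/16 + I*sqrt(6*sqrt(2) + 12)/16 on |00>, -3*sqrt(4 - 2*sqrt(2))*exp(I*pi/4)/16 - sqrt(12 - 6*sqrt(2))*exp(3*I*pi/4)/16 + sqrt(2*sqrt(2) + 4)*exp(3*I*pi/4)/16 + sqrt(6*sqrt(2) + 12)*exp(I*pi/4)/16 on |01>, -3*sqrt(2*sqrt(2) + 4)/16 - sqrt(12 - 6*sqrt(2))/16 - I*sqrt(6*sqrt(2) + 12)/16 - I*sqrt(4 - 2*sqrt(2))/16 on |10>, -sqrt(6*sqrt(2) + 12)*exp(I*pi/4)/16 - sqrt(2*sqrt(2) + 4)*exp(3*I*pi/4)/16 + sqrt(12 - 6*sqrt(2))*exp(3*I*pi/4)/16 + 3*sqrt(4 - 2*sqrt(2))*exp(I*pi/4)/16 on |11>.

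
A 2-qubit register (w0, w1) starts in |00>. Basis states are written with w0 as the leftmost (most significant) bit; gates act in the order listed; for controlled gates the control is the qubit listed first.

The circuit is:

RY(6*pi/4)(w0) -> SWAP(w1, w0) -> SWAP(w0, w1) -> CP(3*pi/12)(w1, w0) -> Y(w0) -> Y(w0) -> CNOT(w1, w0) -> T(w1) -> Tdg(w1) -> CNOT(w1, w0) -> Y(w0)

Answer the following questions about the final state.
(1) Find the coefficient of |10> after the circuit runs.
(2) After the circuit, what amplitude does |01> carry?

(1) The final state's coefficient on |10> equals -sqrt(2)*I/2. Key observation: gates 6-11 undo each other exactly, leaving only the rest of the circuit to track.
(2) The final state's coefficient on |01> equals 0.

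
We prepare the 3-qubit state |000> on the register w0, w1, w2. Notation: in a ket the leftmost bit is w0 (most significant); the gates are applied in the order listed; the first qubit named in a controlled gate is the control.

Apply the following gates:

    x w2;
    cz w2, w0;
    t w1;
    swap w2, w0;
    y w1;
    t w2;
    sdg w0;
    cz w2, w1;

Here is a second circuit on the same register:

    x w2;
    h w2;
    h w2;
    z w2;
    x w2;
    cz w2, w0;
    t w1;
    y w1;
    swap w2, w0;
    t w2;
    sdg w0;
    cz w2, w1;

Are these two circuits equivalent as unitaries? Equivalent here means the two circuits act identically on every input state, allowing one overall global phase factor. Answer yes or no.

No — the two circuits implement different unitaries, even allowing a global phase.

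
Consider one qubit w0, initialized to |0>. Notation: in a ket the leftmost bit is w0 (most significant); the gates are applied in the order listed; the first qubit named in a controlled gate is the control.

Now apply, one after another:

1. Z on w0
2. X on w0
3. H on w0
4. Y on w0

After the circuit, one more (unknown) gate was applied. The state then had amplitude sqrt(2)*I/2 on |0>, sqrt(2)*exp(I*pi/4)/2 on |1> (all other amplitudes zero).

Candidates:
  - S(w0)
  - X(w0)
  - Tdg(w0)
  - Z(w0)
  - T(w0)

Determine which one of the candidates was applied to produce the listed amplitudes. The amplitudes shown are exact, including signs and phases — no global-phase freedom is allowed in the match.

It was Tdg(w0) that produced the state shown.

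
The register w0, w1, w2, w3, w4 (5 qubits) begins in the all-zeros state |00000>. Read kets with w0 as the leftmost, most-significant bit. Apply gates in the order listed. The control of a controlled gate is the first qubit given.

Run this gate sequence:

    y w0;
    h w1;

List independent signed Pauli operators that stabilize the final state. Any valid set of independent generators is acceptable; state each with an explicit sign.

One valid set of independent stabilizer generators is +IXIII, -ZIIII, +IIZII, +IIIZI, +IIIIZ (any independent generating set of the same group is equally correct).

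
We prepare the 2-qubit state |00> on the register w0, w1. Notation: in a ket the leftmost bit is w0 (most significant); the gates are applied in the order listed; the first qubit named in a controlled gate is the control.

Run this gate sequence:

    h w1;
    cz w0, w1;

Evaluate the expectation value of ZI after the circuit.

The expectation value of ZI is 1.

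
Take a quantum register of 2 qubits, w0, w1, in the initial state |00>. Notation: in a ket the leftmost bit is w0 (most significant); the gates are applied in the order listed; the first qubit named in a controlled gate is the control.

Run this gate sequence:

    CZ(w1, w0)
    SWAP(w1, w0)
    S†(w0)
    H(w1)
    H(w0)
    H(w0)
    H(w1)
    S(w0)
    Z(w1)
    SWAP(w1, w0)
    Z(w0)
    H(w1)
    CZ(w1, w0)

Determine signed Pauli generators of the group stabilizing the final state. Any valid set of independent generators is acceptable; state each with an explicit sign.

The final state is stabilized by the group generated by +IX, +ZI; other independent generating sets are equally valid. Key observation: gates 3-8 undo each other exactly, leaving only the rest of the circuit to track.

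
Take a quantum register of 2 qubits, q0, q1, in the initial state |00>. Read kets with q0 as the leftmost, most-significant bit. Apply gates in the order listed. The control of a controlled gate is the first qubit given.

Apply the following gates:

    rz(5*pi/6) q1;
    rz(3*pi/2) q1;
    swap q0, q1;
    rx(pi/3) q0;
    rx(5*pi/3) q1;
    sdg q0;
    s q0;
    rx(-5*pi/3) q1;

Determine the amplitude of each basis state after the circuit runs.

The final amplitudes are sqrt(3)*exp(5*I*pi/6)/2 on |00>, 0 on |01>, exp(I*pi/3)/2 on |10>, 0 on |11>. Key observation: the block from step 5 through step 8 cancels to the identity and can be dropped.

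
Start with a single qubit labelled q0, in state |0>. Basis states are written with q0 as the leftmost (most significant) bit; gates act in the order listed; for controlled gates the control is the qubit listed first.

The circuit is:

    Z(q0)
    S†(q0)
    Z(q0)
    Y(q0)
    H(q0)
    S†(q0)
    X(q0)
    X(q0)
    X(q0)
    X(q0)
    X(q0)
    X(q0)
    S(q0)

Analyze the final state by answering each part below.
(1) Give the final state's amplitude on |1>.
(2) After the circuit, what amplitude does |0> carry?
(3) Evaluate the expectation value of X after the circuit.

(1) |1> carries amplitude -sqrt(2)*I/2 in the final state.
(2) The final state's coefficient on |0> equals sqrt(2)*I/2.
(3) In the final state, X has expectation -1.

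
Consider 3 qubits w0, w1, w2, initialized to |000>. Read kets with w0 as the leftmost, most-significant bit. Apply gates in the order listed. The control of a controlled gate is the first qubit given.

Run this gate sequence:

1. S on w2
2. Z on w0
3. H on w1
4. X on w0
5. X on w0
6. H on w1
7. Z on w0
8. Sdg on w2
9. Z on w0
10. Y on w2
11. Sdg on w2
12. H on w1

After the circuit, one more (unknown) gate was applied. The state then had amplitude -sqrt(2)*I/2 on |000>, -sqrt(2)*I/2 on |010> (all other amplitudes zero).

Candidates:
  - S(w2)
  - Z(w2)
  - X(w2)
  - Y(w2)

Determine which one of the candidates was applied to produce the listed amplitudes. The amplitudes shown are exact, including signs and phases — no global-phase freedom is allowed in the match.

The applied gate was Y(w2).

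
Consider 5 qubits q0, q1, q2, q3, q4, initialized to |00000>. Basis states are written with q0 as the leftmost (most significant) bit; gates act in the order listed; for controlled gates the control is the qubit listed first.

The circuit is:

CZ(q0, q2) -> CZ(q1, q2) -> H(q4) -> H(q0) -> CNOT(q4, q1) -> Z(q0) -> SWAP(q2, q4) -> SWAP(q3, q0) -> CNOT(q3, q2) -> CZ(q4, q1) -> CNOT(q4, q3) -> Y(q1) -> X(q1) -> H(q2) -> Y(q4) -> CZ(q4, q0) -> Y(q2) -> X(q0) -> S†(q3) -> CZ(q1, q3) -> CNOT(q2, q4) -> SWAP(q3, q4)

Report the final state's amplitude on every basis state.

The resulting statevector has amplitude sqrt(2)*I/4 on |10010>, sqrt(2)/4 on |10011>, -sqrt(2)*I/4 on |10100>, sqrt(2)/4 on |10101>, sqrt(2)*I/4 on |11010>, -sqrt(2)/4 on |11011>, sqrt(2)*I/4 on |11100>, sqrt(2)/4 on |11101>, and 0 on every other basis state.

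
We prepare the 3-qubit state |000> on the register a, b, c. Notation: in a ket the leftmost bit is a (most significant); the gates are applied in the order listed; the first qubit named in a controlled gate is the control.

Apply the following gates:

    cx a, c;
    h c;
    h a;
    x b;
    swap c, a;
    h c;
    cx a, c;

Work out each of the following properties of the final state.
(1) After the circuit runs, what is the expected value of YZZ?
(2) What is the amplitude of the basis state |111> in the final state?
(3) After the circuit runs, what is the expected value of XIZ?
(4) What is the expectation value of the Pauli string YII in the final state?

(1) In the final state, YZZ has expectation 0.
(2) |111> carries amplitude sqrt(2)/2 in the final state.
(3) The observable XIZ averages to 0.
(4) The expectation value of YII is 0.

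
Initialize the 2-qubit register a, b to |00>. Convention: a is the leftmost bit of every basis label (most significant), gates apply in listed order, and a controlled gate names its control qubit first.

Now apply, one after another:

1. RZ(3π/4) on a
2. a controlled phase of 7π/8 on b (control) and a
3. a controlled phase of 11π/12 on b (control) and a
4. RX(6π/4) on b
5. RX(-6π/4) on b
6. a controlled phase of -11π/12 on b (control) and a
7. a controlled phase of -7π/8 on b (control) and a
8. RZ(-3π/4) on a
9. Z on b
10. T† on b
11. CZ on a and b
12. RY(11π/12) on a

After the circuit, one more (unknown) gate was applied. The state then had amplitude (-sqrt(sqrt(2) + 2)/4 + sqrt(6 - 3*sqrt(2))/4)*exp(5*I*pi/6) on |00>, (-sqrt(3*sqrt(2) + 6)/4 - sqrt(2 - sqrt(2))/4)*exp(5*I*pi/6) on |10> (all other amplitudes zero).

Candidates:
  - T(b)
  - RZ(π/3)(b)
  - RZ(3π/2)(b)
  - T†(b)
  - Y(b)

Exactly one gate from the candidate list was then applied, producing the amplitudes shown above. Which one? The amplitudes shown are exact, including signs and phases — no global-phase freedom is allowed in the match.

The unique candidate consistent with the amplitudes is RZ(π/3)(b). Key observation: gates 1-8 undo each other exactly, leaving only the rest of the circuit to track.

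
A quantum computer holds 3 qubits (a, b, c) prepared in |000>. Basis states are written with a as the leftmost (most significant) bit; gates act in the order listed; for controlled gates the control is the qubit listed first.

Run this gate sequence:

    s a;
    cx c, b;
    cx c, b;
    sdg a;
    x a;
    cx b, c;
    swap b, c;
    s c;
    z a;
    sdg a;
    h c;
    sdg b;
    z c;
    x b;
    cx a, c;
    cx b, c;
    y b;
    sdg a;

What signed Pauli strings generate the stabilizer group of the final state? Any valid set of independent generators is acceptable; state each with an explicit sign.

The final state is stabilized by the group generated by -IIX, -ZII, +IZI; other independent generating sets are equally valid.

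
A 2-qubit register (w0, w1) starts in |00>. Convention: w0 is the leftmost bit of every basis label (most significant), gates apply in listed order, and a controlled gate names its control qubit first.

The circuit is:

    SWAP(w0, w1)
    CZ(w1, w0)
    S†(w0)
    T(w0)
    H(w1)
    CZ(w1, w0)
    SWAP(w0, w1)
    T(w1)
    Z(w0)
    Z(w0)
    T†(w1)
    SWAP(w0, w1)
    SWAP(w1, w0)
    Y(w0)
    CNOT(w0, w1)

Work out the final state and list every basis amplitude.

After the circuit, the state carries amplitude -sqrt(2)*I/2 on |00>, 0 on |01>, 0 on |10>, sqrt(2)*I/2 on |11>. Key observation: gates 7-12 undo each other exactly, leaving only the rest of the circuit to track.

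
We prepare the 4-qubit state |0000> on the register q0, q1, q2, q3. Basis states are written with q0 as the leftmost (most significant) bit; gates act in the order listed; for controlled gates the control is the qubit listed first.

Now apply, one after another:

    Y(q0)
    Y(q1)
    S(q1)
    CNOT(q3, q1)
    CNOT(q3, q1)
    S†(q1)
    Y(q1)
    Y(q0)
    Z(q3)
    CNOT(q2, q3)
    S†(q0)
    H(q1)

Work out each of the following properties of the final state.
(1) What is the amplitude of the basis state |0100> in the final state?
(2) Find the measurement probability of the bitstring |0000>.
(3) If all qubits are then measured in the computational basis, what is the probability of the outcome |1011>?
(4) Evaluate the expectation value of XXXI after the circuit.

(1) The final state's coefficient on |0100> equals sqrt(2)/2. Key observation: the block from step 1 through step 8 cancels to the identity and can be dropped.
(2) The probability of measuring |0000> is 1/2.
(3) A full measurement returns |1011> with probability 0.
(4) The expectation value of XXXI is 0.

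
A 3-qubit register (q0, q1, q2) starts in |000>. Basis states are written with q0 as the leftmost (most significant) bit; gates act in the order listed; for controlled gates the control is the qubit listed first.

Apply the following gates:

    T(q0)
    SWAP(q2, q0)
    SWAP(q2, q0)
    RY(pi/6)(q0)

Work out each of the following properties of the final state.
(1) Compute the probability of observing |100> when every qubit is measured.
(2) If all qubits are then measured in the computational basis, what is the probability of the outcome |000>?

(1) A full measurement returns |100> with probability 1/2 - sqrt(3)/4. Key observation: gates 2-3 undo each other exactly, leaving only the rest of the circuit to track.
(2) The probability of measuring |000> is sqrt(3)/4 + 1/2.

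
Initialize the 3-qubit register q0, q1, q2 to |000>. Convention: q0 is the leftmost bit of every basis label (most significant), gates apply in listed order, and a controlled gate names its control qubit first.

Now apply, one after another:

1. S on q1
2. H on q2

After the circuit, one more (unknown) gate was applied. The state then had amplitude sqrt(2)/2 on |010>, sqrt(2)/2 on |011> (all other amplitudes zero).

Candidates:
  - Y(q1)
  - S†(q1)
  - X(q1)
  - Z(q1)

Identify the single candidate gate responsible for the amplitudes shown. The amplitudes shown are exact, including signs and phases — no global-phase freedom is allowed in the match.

The unique candidate consistent with the amplitudes is X(q1).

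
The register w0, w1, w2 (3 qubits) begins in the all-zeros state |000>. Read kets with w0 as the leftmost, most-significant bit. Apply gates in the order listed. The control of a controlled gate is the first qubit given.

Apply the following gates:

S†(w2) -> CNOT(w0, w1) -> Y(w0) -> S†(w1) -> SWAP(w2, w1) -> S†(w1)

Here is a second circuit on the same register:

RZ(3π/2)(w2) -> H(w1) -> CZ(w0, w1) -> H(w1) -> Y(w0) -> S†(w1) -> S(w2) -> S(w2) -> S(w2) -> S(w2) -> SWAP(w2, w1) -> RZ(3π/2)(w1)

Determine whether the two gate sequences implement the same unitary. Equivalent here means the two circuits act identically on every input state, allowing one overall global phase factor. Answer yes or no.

Yes — the two circuits implement the same unitary up to a global phase.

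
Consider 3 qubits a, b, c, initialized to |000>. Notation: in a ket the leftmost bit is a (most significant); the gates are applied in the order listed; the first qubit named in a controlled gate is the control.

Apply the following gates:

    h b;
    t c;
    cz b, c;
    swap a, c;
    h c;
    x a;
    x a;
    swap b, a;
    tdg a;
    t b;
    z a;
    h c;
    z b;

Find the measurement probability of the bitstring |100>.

A full measurement returns |100> with probability 1/2.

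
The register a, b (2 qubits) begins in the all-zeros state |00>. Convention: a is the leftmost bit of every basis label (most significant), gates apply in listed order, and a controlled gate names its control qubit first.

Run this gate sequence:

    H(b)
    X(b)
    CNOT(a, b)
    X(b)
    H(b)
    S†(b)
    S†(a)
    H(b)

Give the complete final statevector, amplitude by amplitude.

After the circuit, the state carries amplitude sqrt(2)/2 on |00>, sqrt(2)/2 on |01>, 0 on |10>, 0 on |11>.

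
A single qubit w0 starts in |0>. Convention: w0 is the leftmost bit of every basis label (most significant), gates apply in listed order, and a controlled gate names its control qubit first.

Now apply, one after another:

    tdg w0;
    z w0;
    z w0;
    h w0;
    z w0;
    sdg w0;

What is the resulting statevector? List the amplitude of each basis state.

The resulting statevector has amplitude sqrt(2)/2 on |0>, sqrt(2)*I/2 on |1>.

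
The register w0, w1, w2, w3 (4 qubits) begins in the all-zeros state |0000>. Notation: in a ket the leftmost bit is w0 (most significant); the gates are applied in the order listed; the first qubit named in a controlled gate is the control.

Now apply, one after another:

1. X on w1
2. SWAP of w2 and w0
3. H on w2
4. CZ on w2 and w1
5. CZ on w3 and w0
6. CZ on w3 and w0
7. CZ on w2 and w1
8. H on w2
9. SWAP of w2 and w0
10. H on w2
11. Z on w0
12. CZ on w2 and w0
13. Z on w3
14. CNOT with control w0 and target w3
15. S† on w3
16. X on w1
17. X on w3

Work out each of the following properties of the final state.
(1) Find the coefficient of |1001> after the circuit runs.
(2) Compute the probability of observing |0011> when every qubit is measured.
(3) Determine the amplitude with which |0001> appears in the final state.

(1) |1001> carries amplitude 0 in the final state. Key observation: steps 2-9 multiply out to the identity, so the circuit reduces to the remaining gates.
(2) The probability of measuring |0011> is 1/2.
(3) The amplitude on |0001> is sqrt(2)/2.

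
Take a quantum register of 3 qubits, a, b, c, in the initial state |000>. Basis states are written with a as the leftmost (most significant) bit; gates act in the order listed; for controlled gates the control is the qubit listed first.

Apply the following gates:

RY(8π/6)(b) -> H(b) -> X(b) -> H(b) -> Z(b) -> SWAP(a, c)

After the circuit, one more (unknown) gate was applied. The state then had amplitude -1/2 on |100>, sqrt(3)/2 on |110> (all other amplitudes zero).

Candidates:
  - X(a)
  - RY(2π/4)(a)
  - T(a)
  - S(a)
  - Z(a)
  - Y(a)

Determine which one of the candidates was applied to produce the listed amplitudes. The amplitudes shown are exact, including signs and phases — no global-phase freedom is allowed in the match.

The unique candidate consistent with the amplitudes is X(a). Key observation: the block from step 2 through step 5 cancels to the identity and can be dropped.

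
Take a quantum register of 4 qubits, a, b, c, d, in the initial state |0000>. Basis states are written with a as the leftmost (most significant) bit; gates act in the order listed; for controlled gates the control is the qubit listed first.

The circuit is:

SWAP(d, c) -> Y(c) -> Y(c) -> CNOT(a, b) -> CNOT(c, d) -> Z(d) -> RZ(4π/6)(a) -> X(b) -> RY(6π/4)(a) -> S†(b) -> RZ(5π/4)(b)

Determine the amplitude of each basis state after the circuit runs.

The final amplitudes are sqrt(2)*exp(19*I*pi/24)/2 on |0100>, -sqrt(2)*exp(19*I*pi/24)/2 on |1100>, and 0 on every other basis state.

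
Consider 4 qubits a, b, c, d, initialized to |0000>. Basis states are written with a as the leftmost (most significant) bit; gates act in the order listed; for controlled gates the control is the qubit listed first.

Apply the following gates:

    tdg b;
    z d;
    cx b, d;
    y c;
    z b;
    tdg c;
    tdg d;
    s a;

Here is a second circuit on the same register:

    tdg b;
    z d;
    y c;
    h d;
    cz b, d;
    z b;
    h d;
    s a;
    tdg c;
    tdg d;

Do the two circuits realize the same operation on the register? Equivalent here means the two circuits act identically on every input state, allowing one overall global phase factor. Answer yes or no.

Yes, they are equivalent — the unitaries differ by at most a global phase.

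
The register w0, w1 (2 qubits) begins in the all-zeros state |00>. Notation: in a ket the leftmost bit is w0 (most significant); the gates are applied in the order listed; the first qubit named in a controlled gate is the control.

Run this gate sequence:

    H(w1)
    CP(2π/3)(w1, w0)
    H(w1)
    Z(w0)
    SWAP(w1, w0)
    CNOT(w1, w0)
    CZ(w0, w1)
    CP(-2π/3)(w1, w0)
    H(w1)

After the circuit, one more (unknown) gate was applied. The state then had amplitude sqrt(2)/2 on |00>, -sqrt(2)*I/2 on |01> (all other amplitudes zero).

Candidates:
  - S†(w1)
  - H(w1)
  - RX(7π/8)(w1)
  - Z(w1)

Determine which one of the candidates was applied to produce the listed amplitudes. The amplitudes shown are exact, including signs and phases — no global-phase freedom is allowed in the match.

The unique candidate consistent with the amplitudes is S†(w1).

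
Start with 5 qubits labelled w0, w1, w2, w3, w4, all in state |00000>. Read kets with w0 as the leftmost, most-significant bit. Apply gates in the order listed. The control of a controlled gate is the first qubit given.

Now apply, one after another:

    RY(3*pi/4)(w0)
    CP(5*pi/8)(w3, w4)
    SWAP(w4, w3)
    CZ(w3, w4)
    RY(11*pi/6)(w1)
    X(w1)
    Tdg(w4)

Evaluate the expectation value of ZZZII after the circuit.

In the final state, ZZZII has expectation sqrt(6)/4.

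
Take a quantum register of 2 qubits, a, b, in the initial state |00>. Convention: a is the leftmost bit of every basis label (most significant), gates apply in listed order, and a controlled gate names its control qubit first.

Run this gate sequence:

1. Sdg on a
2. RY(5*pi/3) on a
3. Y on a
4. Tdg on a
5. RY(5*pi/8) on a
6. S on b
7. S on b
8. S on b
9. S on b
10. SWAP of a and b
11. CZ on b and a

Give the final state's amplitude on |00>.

The final state's coefficient on |00> equals -I*cos(5*pi/16)/2 + sqrt(3)*exp(I*pi/4)*sin(5*pi/16)/2.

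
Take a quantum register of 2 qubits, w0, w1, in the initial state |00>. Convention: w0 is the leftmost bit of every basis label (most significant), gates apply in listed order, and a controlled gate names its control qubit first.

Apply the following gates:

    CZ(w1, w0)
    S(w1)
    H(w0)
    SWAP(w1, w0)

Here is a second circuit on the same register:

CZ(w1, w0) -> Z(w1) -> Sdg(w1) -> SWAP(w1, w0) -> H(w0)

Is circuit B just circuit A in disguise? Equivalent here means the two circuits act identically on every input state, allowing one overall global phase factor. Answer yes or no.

No — the two circuits implement different unitaries, even allowing a global phase.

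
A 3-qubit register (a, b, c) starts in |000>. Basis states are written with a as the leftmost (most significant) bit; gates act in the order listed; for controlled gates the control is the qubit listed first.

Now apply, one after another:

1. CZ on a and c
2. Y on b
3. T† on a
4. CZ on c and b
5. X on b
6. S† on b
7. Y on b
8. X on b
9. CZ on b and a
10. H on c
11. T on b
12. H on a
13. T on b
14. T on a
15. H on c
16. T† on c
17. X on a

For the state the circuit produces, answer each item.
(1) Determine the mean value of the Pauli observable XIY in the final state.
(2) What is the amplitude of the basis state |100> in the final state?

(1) The expectation value of XIY is 0.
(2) |100> carries amplitude -sqrt(2)/2 in the final state.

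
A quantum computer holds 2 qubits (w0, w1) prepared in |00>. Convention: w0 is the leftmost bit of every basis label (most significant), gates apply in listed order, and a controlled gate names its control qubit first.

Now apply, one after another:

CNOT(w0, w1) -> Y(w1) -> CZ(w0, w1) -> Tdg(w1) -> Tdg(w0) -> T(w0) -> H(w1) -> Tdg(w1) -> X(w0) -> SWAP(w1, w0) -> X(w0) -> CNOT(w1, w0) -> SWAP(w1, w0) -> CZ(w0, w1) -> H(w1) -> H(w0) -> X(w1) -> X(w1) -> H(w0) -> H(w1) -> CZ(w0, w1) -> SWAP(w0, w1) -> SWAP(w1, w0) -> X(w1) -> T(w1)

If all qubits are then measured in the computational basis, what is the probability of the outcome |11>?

A full measurement returns |11> with probability 1/2. Key observation: steps 14-21 multiply out to the identity, so the circuit reduces to the remaining gates.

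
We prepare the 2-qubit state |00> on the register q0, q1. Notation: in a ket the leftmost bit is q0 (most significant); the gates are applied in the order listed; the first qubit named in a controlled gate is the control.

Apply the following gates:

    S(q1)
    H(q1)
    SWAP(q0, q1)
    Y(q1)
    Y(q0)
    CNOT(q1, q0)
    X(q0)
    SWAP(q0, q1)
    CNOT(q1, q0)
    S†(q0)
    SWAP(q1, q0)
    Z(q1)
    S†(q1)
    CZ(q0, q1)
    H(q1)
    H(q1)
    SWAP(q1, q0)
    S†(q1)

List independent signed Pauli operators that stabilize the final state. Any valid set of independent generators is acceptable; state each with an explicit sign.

The stabilizer group can be generated by +XY, -ZZ, among other valid generating sets.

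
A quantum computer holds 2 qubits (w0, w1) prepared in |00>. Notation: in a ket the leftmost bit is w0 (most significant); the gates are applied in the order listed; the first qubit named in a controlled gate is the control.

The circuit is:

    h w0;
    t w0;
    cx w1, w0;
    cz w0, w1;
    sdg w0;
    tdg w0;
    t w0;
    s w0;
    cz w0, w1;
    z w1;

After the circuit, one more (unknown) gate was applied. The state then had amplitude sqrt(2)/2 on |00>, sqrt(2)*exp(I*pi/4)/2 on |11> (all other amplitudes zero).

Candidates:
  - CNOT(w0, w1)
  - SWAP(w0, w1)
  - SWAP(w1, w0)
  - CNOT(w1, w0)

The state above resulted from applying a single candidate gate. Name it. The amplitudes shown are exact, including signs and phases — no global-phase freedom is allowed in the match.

The unique candidate consistent with the amplitudes is CNOT(w0, w1). Key observation: the block from step 4 through step 9 cancels to the identity and can be dropped.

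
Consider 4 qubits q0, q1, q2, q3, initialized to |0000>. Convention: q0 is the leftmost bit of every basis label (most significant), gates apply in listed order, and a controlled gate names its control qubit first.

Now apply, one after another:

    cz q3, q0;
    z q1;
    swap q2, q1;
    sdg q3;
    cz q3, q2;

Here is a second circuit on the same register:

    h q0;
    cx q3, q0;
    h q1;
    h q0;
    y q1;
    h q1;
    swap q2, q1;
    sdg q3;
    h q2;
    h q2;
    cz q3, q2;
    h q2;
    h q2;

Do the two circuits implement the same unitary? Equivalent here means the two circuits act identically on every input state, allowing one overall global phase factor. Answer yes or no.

No — the two circuits implement different unitaries, even allowing a global phase.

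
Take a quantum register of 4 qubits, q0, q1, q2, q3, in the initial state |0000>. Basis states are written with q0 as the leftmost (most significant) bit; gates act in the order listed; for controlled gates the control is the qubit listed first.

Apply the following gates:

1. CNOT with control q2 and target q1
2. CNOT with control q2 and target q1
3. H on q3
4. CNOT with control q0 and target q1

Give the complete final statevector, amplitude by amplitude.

The resulting statevector has amplitude sqrt(2)/2 on |0000>, sqrt(2)/2 on |0001>, and 0 on every other basis state. Key observation: gates 1-2 undo each other exactly, leaving only the rest of the circuit to track.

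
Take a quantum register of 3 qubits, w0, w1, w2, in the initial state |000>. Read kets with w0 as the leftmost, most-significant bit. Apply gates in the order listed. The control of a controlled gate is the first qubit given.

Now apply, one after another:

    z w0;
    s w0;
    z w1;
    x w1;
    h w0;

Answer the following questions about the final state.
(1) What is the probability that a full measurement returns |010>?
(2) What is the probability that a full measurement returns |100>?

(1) Outcome |010> occurs with probability 1/2.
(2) Outcome |100> occurs with probability 0.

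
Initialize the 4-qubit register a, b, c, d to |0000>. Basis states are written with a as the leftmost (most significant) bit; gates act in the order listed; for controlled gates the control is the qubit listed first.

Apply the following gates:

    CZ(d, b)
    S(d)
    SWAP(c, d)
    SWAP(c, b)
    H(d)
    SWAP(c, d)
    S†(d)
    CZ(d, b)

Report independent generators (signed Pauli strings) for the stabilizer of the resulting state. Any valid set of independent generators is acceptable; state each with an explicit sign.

One valid set of independent stabilizer generators is +IIXI, +ZIII, +IZII, +IIIZ (any independent generating set of the same group is equally correct).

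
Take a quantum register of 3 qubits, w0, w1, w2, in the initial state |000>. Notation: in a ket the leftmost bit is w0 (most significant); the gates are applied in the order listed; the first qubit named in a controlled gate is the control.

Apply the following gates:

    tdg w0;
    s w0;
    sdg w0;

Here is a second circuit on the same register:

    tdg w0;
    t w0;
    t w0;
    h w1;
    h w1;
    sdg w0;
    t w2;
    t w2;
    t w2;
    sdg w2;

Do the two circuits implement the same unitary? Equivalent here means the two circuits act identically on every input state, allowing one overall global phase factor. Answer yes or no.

No: there is an input state on which the two circuits produce genuinely different outputs (not merely differing by a phase).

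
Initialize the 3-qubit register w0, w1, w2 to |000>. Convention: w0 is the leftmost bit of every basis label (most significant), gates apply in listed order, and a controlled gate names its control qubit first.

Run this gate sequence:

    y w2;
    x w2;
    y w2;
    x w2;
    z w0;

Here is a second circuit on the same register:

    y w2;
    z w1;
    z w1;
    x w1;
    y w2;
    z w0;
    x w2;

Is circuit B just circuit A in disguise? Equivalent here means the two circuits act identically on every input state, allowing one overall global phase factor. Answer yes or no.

No — the two circuits implement different unitaries, even allowing a global phase.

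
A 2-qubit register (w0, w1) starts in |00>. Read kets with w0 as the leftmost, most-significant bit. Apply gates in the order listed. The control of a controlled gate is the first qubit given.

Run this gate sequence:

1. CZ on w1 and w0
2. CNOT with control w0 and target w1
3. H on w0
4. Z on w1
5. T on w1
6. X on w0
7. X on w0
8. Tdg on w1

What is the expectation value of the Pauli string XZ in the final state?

The expectation value of XZ is 1. Key observation: steps 5-8 multiply out to the identity, so the circuit reduces to the remaining gates.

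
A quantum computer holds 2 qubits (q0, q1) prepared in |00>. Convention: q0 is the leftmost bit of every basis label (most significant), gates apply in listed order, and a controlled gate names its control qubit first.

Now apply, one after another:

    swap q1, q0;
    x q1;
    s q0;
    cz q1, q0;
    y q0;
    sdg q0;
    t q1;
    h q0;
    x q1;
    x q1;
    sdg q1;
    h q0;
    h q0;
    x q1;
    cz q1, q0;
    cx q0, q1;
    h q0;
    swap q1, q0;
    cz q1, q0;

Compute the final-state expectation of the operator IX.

The expectation value of IX is 1.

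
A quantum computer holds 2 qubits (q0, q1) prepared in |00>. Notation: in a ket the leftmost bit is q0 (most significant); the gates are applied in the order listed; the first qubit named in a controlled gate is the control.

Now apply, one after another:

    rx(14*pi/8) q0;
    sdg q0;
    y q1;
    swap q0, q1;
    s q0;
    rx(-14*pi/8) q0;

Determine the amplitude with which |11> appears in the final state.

|11> carries amplitude -sqrt(2)/4 in the final state.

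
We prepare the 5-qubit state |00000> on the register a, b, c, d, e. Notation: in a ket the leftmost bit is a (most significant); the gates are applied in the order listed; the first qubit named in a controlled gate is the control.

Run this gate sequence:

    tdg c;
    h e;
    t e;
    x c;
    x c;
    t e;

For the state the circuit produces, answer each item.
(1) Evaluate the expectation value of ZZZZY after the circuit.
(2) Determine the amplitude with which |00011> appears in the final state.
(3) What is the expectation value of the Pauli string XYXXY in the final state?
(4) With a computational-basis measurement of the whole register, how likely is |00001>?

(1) In the final state, ZZZZY has expectation 1.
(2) |00011> carries amplitude 0 in the final state.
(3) The expectation value of XYXXY is 0.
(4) Outcome |00001> occurs with probability 1/2.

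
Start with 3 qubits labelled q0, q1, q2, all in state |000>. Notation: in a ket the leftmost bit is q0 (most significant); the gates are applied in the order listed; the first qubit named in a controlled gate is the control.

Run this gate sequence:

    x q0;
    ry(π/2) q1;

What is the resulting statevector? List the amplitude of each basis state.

The final amplitudes are sqrt(2)/2 on |100>, sqrt(2)/2 on |110>, and 0 on every other basis state.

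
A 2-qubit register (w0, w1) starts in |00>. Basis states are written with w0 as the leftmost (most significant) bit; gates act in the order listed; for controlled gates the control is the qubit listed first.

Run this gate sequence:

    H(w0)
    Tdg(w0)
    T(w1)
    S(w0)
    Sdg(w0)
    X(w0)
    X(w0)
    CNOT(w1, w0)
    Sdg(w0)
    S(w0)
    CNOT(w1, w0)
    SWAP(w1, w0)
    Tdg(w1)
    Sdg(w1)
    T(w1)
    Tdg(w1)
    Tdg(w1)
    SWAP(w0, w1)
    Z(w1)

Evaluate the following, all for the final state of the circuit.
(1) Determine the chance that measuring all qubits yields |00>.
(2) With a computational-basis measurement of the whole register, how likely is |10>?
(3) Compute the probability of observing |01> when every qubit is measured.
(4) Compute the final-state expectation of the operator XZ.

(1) A full measurement returns |00> with probability 1/2.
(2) The probability of measuring |10> is 1/2.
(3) Outcome |01> occurs with probability 0.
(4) The expectation value of XZ is -sqrt(2)/2.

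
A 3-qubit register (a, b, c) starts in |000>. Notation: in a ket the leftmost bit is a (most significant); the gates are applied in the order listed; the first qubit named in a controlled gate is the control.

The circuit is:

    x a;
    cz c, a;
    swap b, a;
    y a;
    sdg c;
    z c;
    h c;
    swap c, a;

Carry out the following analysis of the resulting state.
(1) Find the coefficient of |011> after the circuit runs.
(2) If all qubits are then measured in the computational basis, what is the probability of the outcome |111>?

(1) The final state's coefficient on |011> equals sqrt(2)*I/2.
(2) The probability of measuring |111> is 1/2.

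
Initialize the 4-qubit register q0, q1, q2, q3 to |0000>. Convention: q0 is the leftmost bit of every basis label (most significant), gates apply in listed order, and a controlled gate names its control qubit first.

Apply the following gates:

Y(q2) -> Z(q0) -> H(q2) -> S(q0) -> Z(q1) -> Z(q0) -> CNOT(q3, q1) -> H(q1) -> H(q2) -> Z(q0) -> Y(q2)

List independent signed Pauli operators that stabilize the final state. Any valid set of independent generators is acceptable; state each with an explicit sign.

The final state is stabilized by the group generated by +IXII, +ZIII, +IIZI, +IIIZ; other independent generating sets are equally valid.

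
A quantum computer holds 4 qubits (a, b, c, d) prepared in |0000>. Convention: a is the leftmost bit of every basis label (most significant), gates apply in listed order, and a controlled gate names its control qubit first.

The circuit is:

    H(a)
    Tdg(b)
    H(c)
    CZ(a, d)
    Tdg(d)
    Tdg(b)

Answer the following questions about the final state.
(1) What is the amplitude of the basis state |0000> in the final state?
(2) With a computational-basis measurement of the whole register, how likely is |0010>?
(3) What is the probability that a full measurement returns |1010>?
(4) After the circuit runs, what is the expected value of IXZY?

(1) |0000> carries amplitude 1/2 in the final state.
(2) Outcome |0010> occurs with probability 1/4.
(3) Outcome |1010> occurs with probability 1/4.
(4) The expectation value of IXZY is 0.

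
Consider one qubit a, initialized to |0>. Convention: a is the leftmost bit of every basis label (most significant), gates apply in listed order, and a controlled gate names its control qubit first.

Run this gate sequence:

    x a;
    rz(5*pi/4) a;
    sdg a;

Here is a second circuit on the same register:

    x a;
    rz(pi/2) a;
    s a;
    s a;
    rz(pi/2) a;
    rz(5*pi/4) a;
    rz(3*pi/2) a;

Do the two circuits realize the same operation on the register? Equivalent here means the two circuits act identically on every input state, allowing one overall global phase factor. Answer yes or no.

Yes — the two circuits implement the same unitary up to a global phase.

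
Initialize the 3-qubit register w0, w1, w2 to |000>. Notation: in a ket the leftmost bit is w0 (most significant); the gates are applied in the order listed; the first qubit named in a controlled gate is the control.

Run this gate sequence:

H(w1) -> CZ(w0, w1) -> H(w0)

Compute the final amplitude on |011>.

The amplitude on |011> is 0.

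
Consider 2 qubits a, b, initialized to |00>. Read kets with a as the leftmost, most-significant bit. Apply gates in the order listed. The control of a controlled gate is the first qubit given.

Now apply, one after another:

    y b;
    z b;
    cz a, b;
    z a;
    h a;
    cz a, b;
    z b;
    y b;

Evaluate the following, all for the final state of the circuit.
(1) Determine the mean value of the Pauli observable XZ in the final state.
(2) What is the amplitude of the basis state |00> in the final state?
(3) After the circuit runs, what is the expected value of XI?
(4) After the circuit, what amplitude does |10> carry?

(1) In the final state, XZ has expectation -1.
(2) |00> carries amplitude sqrt(2)/2 in the final state.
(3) The observable XI averages to -1.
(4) The amplitude on |10> is -sqrt(2)/2.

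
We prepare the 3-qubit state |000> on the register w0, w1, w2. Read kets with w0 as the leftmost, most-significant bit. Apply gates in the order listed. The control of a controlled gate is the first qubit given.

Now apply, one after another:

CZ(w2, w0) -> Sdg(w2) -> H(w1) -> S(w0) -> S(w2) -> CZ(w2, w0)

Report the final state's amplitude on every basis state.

After the circuit, the state carries amplitude sqrt(2)/2 on |000>, sqrt(2)/2 on |010>, and 0 on every other basis state.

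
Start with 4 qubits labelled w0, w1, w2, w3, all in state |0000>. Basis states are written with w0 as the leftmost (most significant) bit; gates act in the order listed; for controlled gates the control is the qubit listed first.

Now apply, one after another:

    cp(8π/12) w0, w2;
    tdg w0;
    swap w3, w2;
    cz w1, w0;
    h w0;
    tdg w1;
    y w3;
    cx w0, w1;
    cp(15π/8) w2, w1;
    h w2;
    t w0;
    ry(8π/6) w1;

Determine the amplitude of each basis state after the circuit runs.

The final amplitudes are 0 on |0000>, -I/4 on |0001>, 0 on |0010>, -I/4 on |0011>, 0 on |0100>, sqrt(3)*I/4 on |0101>, 0 on |0110>, sqrt(3)*I/4 on |0111>, 0 on |1000>, -sqrt(3)*exp(3*I*pi/4)/4 on |1001>, 0 on |1010>, -sqrt(3)*exp(3*I*pi/4)/4 on |1011>, 0 on |1100>, -exp(3*I*pi/4)/4 on |1101>, 0 on |1110>, -exp(3*I*pi/4)/4 on |1111>.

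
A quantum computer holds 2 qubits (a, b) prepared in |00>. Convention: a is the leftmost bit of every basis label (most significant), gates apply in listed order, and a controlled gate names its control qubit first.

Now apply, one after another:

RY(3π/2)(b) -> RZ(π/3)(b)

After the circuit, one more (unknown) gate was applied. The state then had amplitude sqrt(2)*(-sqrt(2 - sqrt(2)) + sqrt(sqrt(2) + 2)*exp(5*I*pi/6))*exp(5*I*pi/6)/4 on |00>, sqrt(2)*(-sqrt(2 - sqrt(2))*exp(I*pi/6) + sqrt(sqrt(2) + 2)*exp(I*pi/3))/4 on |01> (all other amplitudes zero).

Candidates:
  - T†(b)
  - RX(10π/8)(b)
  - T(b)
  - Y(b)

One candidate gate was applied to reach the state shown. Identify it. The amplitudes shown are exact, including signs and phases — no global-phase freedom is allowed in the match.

The applied gate was RX(10π/8)(b).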